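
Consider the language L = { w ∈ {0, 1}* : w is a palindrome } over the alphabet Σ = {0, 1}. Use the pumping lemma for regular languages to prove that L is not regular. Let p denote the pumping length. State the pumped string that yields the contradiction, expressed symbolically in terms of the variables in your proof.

Toward a contradiction, assume L is regular with pumping length p.
Take w = 0^p 1 0^p, a palindrome of length 2p+1 ≥ p.
By the pumping lemma, w = xyz with |xy| ≤ p and y is nonempty.
Because |xy| ≤ p and w begins with p copies of 0, we have y = 0^k with 1 ≤ k ≤ p.
Pump with i = 2: xy^2z = 0^{p+k} 1 0^p. Its reverse is 0^p 1 0^{p+k}, which differs from xy^2z since k ≥ 1. So xy^2z is not a palindrome and xy^2z ∉ L.
This contradicts the pumping lemma, so L is not regular.

0^{p+k} 1 0^p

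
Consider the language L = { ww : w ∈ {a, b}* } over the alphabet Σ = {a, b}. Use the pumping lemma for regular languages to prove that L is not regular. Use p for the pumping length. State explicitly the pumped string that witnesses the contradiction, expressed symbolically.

a^{p+k} b^p a^p b^p

Suppose for contradiction that L is regular, and let p be the pumping length.
Take w = a^p b^p a^p b^p = uu where u = a^pb^p; then w ∈ L and |w| = 4p ≥ p.
By the pumping lemma, w = xyz with |xy| ≤ p and |y| ≥ 1.
Because |xy| ≤ p and w begins with p copies of a, we have y = a^k with 1 ≤ k ≤ p.
Pump with i = 2: xy^2z = a^{p+k} b^p a^p b^p, of length 4p+k. Suppose this equals vv. The string starts with a and ends with b, so v does too; thus the boundary between the two copies of v is a b→a transition. There is exactly one such transition, at position 2p+k, so |v| = 2p+k and |vv| = 4p+2k ≠ 4p+k since k ≥ 1. So xy^2z ∉ L.
Contradiction. Therefore L is not regular.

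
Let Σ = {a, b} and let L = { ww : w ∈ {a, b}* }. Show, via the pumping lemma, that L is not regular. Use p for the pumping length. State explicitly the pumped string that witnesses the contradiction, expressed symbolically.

Assume L is regular. Let p be the pumping length given by the pumping lemma.
Take w = a^p b^p a^p b^p = uu where u = a^pb^p; then w ∈ L and |w| = 4p ≥ p.
The pumping lemma gives a decomposition w = xyz where |xy| ≤ p and y is nonempty.
Since the first p symbols of w are all a's and |xy| ≤ p, y lies entirely in the leading a-block: y = a^k for some k with 1 ≤ k ≤ p.
Pump with i = 2: xy^2z = a^{p+k} b^p a^p b^p, of length 4p+k. Suppose this equals vv. The string starts with a and ends with b, so v does too; thus the boundary between the two copies of v is a b→a transition. There is exactly one such transition, at position 2p+k, so |v| = 2p+k and |vv| = 4p+2k ≠ 4p+k since k ≥ 1. So xy^2z ∉ L.
Contradiction. Therefore L is not regular.

a^{p+k} b^p a^p b^p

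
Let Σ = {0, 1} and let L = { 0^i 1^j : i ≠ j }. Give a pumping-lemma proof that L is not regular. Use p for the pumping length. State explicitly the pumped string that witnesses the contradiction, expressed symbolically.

0^{p+p!} 1^{p+p!}

Toward a contradiction, assume L is regular with pumping length p.
Choose w = 0^p 1^{p+p!}. Since p ≠ p+p!, w ∈ L; and |w| ≥ p.
The pumping lemma gives a decomposition w = xyz where |xy| ≤ p and |y| ≥ 1.
The first p characters of w are 0's, so xy (and hence y) consists only of 0's. Write y = 0^k, 1 ≤ k ≤ p.
Since 1 ≤ k ≤ p, k divides p!; set t = 1 + p!/k. Then xy^t z has p + (p!/k)·k = p + p! copies of 0. Now the 0-count equals the 1-count, so i ≠ j fails. So xy^t z = 0^{p+p!} 1^{p+p!} ∉ L.
Contradiction. Therefore L is not regular.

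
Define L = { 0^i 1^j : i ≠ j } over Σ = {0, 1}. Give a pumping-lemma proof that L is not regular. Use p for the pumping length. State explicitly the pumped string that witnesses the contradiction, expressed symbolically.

0^{p+p!} 1^{p+p!}

Suppose for contradiction that L is regular, and let p be the pumping length.
Choose w = 0^p 1^{p+p!}. Since p ≠ p+p!, w ∈ L; and |w| ≥ p.
Write w = xyz as guaranteed by the lemma, with |xy| ≤ p and |y| > 0.
The first p characters of w are 0's, so xy (and hence y) consists only of 0's. Write y = 0^k, 1 ≤ k ≤ p.
Since 1 ≤ k ≤ p, k divides p!; set t = 1 + p!/k. Then xy^t z has p + (p!/k)·k = p + p! copies of 0. Now the 0-count equals the 1-count, so i ≠ j fails. So xy^t z = 0^{p+p!} 1^{p+p!} ∉ L.
This is a contradiction; hence L is not regular.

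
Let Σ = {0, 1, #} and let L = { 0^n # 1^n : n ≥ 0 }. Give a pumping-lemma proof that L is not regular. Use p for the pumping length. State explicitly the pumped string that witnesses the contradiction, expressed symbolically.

Assume L is regular. Let p be the pumping length given by the pumping lemma.
Take w = 0^p # 1^p ∈ L with |w| = 2p+1 ≥ p.
Write w = xyz as guaranteed by the lemma, with |xy| ≤ p and y is nonempty.
Because |xy| ≤ p and w begins with p copies of 0, we have y = 0^k with 1 ≤ k ≤ p.
Pump with i = 2: xy^2z = 0^{p+k} # 1^p, which would require p+k = p. But k ≥ 1, so xy^2z ∉ L.
This contradicts the pumping lemma, so L is not regular.

0^{p+k} # 1^p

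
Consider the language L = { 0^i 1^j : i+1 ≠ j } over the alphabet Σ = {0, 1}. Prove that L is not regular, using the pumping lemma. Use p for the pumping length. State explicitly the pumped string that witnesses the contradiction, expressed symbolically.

0^{p+p!} 1^{p+p!+1}

Assume L is regular; let p be its pumping constant.
Choose w = 0^p 1^{p+p!+1}. Since p ≠ (p+p!+1)-1 = p+p!, w ∈ L; and |w| ≥ p.
By the pumping lemma, w = xyz with |xy| ≤ p and |y| > 0.
Since the first p symbols of w are all 0's and |xy| ≤ p, y lies entirely in the leading 0-block: y = 0^k for some k with 1 ≤ k ≤ p.
Since 1 ≤ k ≤ p, k divides p!; set t = 1 + p!/k. Then xy^t z has p + (p!/k)·k = p + p! copies of 0. Now the 0-count is p+p! and (1-count)-1 = (p+p!+1)-1 = p+p!, so i+1 ≠ j fails. So xy^t z = 0^{p+p!} 1^{p+p!+1} ∉ L.
Contradiction. Therefore L is not regular.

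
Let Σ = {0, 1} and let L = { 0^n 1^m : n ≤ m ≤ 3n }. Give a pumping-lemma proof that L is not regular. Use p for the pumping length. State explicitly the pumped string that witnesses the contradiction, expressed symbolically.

Suppose for contradiction that L is regular, and let p be the pumping length.
Take w = 0^p 1^p ∈ L (since p ≤ p ≤ 3p), with |w| = 2p ≥ p.
Write w = xyz as guaranteed by the lemma, with |xy| ≤ p and |y| > 0.
Because |xy| ≤ p and w begins with p copies of 0, we have y = 0^k with 1 ≤ k ≤ p.
Pump with i = 2: xy^2z = 0^{p+k} 1^p. Now n = p+k > p = m, so the condition n ≤ m fails. Thus xy^2z ∉ L.
This contradicts the pumping lemma, so L is not regular.

0^{p+k} 1^p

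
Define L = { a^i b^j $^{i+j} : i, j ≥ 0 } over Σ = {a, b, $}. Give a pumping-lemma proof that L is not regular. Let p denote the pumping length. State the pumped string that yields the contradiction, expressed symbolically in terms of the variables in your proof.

Assume L is regular; let p be its pumping constant.
Take w = a^p b^p $^{2p} ∈ L (with i=j=p, i+j=2p), |w| = 4p ≥ p.
By the pumping lemma, w = xyz with |xy| ≤ p and y is nonempty.
Since the first p symbols of w are all a's and |xy| ≤ p, y lies entirely in the leading a-block: y = a^k for some k with 1 ≤ k ≤ p.
Consider xy^2z = a^{p+k} b^p $^{2p}. Now the a- and b-counts sum to 2p+k, but the $-count is 2p ≠ 2p+k. So xy^2z ∉ L.
This is a contradiction; hence L is not regular.

a^{p+k} b^p $^{2p}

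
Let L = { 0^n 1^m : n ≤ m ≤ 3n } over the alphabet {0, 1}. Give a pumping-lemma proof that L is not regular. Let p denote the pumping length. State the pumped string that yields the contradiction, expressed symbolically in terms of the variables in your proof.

0^{p+k} 1^p

Toward a contradiction, assume L is regular with pumping length p.
Take w = 0^p 1^p ∈ L (since p ≤ p ≤ 3p), with |w| = 2p ≥ p.
By the pumping lemma, w = xyz with |xy| ≤ p and y is nonempty.
Since the first p symbols of w are all 0's and |xy| ≤ p, y lies entirely in the leading 0-block: y = 0^k for some k with 1 ≤ k ≤ p.
Pump with i = 2: xy^2z = 0^{p+k} 1^p. Now n = p+k > p = m, so the condition n ≤ m fails. Thus xy^2z ∉ L.
This contradicts the pumping lemma, so L is not regular.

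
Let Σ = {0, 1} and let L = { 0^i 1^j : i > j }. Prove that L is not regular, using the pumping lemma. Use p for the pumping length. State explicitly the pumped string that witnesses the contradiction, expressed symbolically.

0^{p+1-k} 1^p

Suppose for contradiction that L is regular, and let p be the pumping length.
Choose w = 0^{p+1} 1^p ∈ L, with |w| = 2p+1 ≥ p.
The pumping lemma gives a decomposition w = xyz where |xy| ≤ p and |y| ≥ 1.
The first p characters of w are 0's, so xy (and hence y) consists only of 0's. Write y = 0^k, 1 ≤ k ≤ p.
Consider xy^0z = xz = 0^{p+1-k} 1^p. Since k ≥ 1, the 0-count p+1-k is at most p, so i > j fails; thus xz ∉ L.
This contradicts the pumping lemma, so L is not regular.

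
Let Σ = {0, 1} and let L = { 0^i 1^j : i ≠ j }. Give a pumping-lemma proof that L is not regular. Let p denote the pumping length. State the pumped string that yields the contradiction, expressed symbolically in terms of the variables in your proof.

Toward a contradiction, assume L is regular with pumping length p.
Choose w = 0^p 1^{p+p!}. Since p ≠ p+p!, w ∈ L; and |w| ≥ p.
The pumping lemma gives a decomposition w = xyz where |xy| ≤ p and |y| > 0.
Since the first p symbols of w are all 0's and |xy| ≤ p, y lies entirely in the leading 0-block: y = 0^k for some k with 1 ≤ k ≤ p.
Since 1 ≤ k ≤ p, k divides p!; set t = 1 + p!/k. Then xy^t z has p + (p!/k)·k = p + p! copies of 0. Now the 0-count equals the 1-count, so i ≠ j fails. So xy^t z = 0^{p+p!} 1^{p+p!} ∉ L.
Contradiction. Therefore L is not regular.

0^{p+p!} 1^{p+p!}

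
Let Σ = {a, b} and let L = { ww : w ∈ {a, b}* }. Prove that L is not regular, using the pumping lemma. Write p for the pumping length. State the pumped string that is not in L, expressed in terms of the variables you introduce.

Assume L is regular; let p be its pumping constant.
Take w = a^p b^p a^p b^p = uu where u = a^pb^p; then w ∈ L and |w| = 4p ≥ p.
Write w = xyz as guaranteed by the lemma, with |xy| ≤ p and |y| ≥ 1.
Because |xy| ≤ p and w begins with p copies of a, we have y = a^k with 1 ≤ k ≤ p.
Pump with i = 2: xy^2z = a^{p+k} b^p a^p b^p, of length 4p+k. Suppose this equals vv. The string starts with a and ends with b, so v does too; thus the boundary between the two copies of v is a b→a transition. There is exactly one such transition, at position 2p+k, so |v| = 2p+k and |vv| = 4p+2k ≠ 4p+k since k ≥ 1. So xy^2z ∉ L.
Contradiction. Therefore L is not regular.

a^{p+k} b^p a^p b^p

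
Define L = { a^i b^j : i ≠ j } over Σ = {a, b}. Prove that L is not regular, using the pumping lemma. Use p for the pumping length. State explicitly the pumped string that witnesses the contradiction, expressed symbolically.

a^{p+p!} b^{p+p!}

Assume L is regular. Let p be the pumping length given by the pumping lemma.
Choose w = a^p b^{p+p!}. Since p ≠ p+p!, w ∈ L; and |w| ≥ p.
Write w = xyz as guaranteed by the lemma, with |xy| ≤ p and y is nonempty.
Since the first p symbols of w are all a's and |xy| ≤ p, y lies entirely in the leading a-block: y = a^k for some k with 1 ≤ k ≤ p.
Since 1 ≤ k ≤ p, k divides p!; set t = 1 + p!/k. Then xy^t z has p + (p!/k)·k = p + p! copies of a. Now the a-count equals the b-count, so i ≠ j fails. So xy^t z = a^{p+p!} b^{p+p!} ∉ L.
Contradiction. Therefore L is not regular.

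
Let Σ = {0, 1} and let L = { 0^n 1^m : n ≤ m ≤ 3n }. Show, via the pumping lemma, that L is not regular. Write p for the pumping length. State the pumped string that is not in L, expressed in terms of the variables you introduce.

Assume L is regular; let p be its pumping constant.
Take w = 0^p 1^p ∈ L (since p ≤ p ≤ 3p), with |w| = 2p ≥ p.
The pumping lemma gives a decomposition w = xyz where |xy| ≤ p and y is nonempty.
The first p characters of w are 0's, so xy (and hence y) consists only of 0's. Write y = 0^k, 1 ≤ k ≤ p.
Pump with i = 2: xy^2z = 0^{p+k} 1^p. Now n = p+k > p = m, so the condition n ≤ m fails. Thus xy^2z ∉ L.
This contradicts the pumping lemma, so L is not regular.

0^{p+k} 1^p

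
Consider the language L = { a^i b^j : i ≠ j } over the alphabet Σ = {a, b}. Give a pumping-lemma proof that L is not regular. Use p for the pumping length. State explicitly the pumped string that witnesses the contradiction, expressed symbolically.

Suppose for contradiction that L is regular, and let p be the pumping length.
Choose w = a^p b^{p+p!}. Since p ≠ p+p!, w ∈ L; and |w| ≥ p.
By the pumping lemma, w = xyz with |xy| ≤ p and y is nonempty.
The first p characters of w are a's, so xy (and hence y) consists only of a's. Write y = a^k, 1 ≤ k ≤ p.
Since 1 ≤ k ≤ p, k divides p!; set t = 1 + p!/k. Then xy^t z has p + (p!/k)·k = p + p! copies of a. Now the a-count equals the b-count, so i ≠ j fails. So xy^t z = a^{p+p!} b^{p+p!} ∉ L.
Contradiction. Therefore L is not regular.

a^{p+p!} b^{p+p!}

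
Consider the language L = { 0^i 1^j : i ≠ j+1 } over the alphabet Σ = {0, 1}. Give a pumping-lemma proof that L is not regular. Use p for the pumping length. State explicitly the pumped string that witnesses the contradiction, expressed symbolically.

0^{p+p!} 1^{p+p!-1}

Toward a contradiction, assume L is regular with pumping length p.
Choose w = 0^p 1^{p+p!-1}. Since p ≠ (p+p!-1)+1 = p+p!, w ∈ L; and |w| ≥ p.
The pumping lemma gives a decomposition w = xyz where |xy| ≤ p and |y| > 0.
Since the first p symbols of w are all 0's and |xy| ≤ p, y lies entirely in the leading 0-block: y = 0^k for some k with 1 ≤ k ≤ p.
Since 1 ≤ k ≤ p, k divides p!; set t = 1 + p!/k. Then xy^t z has p + (p!/k)·k = p + p! copies of 0. Now the 0-count is p+p! and (1-count)+1 = (p+p!-1)+1 = p+p!, so i ≠ j+1 fails. So xy^t z = 0^{p+p!} 1^{p+p!-1} ∉ L.
This contradicts the pumping lemma, so L is not regular.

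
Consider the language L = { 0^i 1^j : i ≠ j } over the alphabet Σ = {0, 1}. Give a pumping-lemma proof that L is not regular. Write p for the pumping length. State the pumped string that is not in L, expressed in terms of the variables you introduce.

0^{p+p!} 1^{p+p!}

Toward a contradiction, assume L is regular with pumping length p.
Choose w = 0^p 1^{p+p!}. Since p ≠ p+p!, w ∈ L; and |w| ≥ p.
Write w = xyz as guaranteed by the lemma, with |xy| ≤ p and y is nonempty.
The first p characters of w are 0's, so xy (and hence y) consists only of 0's. Write y = 0^k, 1 ≤ k ≤ p.
Since 1 ≤ k ≤ p, k divides p!; set t = 1 + p!/k. Then xy^t z has p + (p!/k)·k = p + p! copies of 0. Now the 0-count equals the 1-count, so i ≠ j fails. So xy^t z = 0^{p+p!} 1^{p+p!} ∉ L.
This contradicts the pumping lemma, so L is not regular.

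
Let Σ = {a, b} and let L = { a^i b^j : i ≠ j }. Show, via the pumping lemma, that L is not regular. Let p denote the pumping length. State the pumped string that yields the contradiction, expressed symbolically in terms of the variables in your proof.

Toward a contradiction, assume L is regular with pumping length p.
Choose w = a^p b^{p+p!}. Since p ≠ p+p!, w ∈ L; and |w| ≥ p.
The pumping lemma gives a decomposition w = xyz where |xy| ≤ p and |y| ≥ 1.
Because |xy| ≤ p and w begins with p copies of a, we have y = a^k with 1 ≤ k ≤ p.
Since 1 ≤ k ≤ p, k divides p!; set t = 1 + p!/k. Then xy^t z has p + (p!/k)·k = p + p! copies of a. Now the a-count equals the b-count, so i ≠ j fails. So xy^t z = a^{p+p!} b^{p+p!} ∉ L.
Contradiction. Therefore L is not regular.

a^{p+p!} b^{p+p!}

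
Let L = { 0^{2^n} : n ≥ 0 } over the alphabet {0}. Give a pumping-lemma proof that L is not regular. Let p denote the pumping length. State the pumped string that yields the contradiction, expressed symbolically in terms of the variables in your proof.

0^{2^p+k}

Assume L is regular; let p be its pumping constant.
Take w = 0^{2^p} ∈ L with |w| = 2^p ≥ p.
By the pumping lemma, w = xyz with |xy| ≤ p and |y| > 0.
Then y = 0^k for some k with 1 ≤ k ≤ p.
Pump with i = 2: xy^2z = 0^{2^p+k}. Since 1 ≤ k ≤ p < 2^p, we have 2^p < 2^p+k < 2^{p+1}, so 2^p+k is not a power of 2. So xy^2z ∉ L.
This is a contradiction; hence L is not regular.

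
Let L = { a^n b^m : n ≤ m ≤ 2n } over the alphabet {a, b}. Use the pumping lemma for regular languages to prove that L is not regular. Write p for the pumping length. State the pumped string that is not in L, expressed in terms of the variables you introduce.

a^{p+k} b^p

Assume L is regular; let p be its pumping constant.
Take w = a^p b^p ∈ L (since p ≤ p ≤ 2p), with |w| = 2p ≥ p.
By the pumping lemma, w = xyz with |xy| ≤ p and |y| ≥ 1.
The first p characters of w are a's, so xy (and hence y) consists only of a's. Write y = a^k, 1 ≤ k ≤ p.
Pump with i = 2: xy^2z = a^{p+k} b^p. Now n = p+k > p = m, so the condition n ≤ m fails. Thus xy^2z ∉ L.
This contradicts the pumping lemma, so L is not regular.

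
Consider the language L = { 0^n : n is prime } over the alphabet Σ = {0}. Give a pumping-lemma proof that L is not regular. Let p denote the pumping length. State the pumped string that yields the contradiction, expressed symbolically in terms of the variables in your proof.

Toward a contradiction, assume L is regular with pumping length p.
Let q be a prime with q ≥ p+2 (infinitely many primes exist), and take w = 0^q ∈ L with |w| = q ≥ p.
Write w = xyz as guaranteed by the lemma, with |xy| ≤ p and y is nonempty.
Then y = 0^k for some k with 1 ≤ k ≤ p.
Since 1 ≤ k ≤ p, |xz| = q-k. Pump with i = q+1: |xy^{q+1}z| = (q-k)+(q+1)k = q+qk = q(1+k), which is composite (both factors ≥ 2). So xy^{q+1}z = 0^{q(1+k)} ∉ L.
Contradiction. Therefore L is not regular.

0^{q(1+k)}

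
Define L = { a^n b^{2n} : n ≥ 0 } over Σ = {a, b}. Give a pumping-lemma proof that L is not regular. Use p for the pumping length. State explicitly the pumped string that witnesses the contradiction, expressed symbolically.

Assume L is regular. Let p be the pumping length given by the pumping lemma.
Choose w = a^p b^{2p}, which is in L with |w| = 3p ≥ p.
The pumping lemma gives a decomposition w = xyz where |xy| ≤ p and |y| ≥ 1.
Since the first p symbols of w are all a's and |xy| ≤ p, y lies entirely in the leading a-block: y = a^k for some k with 1 ≤ k ≤ p.
Pump with i = 2: xy^2z = a^{p+k} b^{2p}. For this to lie in L we would need 2p = 2(p+k), which forces k = 0. But k ≥ 1, so xy^2z ∉ L.
This contradicts the pumping lemma, so L is not regular.

a^{p+k} b^{2p}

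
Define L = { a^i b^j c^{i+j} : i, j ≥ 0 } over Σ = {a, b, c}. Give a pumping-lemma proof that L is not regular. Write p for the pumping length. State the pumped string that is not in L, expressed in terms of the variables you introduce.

Assume L is regular. Let p be the pumping length given by the pumping lemma.
Take w = a^p b^p c^{2p} ∈ L (with i=j=p, i+j=2p), |w| = 4p ≥ p.
The pumping lemma gives a decomposition w = xyz where |xy| ≤ p and |y| > 0.
Since the first p symbols of w are all a's and |xy| ≤ p, y lies entirely in the leading a-block: y = a^k for some k with 1 ≤ k ≤ p.
Consider xy^2z = a^{p+k} b^p c^{2p}. Now the a- and b-counts sum to 2p+k, but the c-count is 2p ≠ 2p+k. So xy^2z ∉ L.
Contradiction. Therefore L is not regular.

a^{p+k} b^p c^{2p}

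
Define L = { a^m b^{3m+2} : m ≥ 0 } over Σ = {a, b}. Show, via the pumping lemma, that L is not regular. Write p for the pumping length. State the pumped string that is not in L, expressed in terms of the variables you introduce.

a^{p+k} b^{3p+2}

Assume L is regular; let p be its pumping constant.
Let w = a^p b^{3p+2} ∈ L; note |w| = 4p+2 ≥ p.
Write w = xyz as guaranteed by the lemma, with |xy| ≤ p and y is nonempty.
The first p characters of w are a's, so xy (and hence y) consists only of a's. Write y = a^k, 1 ≤ k ≤ p.
Pump with i = 2: xy^2z = a^{p+k} b^{3p+2}. For this to lie in L we would need 3p+2 = 3(p+k)+2, which forces k = 0. But k ≥ 1, so xy^2z ∉ L.
Contradiction. Therefore L is not regular.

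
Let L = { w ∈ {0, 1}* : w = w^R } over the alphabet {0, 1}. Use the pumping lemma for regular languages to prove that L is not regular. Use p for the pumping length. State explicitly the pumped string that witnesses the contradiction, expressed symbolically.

0^{p+k} 1 0^p

Toward a contradiction, assume L is regular with pumping length p.
Take w = 0^p 1 0^p, a palindrome of length 2p+1 ≥ p.
Write w = xyz as guaranteed by the lemma, with |xy| ≤ p and |y| > 0.
Because |xy| ≤ p and w begins with p copies of 0, we have y = 0^k with 1 ≤ k ≤ p.
Pump with i = 2: xy^2z = 0^{p+k} 1 0^p. Its reverse is 0^p 1 0^{p+k}, which differs from xy^2z since k ≥ 1. So xy^2z is not a palindrome and xy^2z ∉ L.
This is a contradiction; hence L is not regular.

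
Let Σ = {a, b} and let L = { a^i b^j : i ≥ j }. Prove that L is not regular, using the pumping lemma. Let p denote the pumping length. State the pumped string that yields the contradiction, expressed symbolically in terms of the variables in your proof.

Assume L is regular. Let p be the pumping length given by the pumping lemma.
Choose w = a^p b^p ∈ L, with |w| = 2p ≥ p.
The pumping lemma gives a decomposition w = xyz where |xy| ≤ p and y is nonempty.
Because |xy| ≤ p and w begins with p copies of a, we have y = a^k with 1 ≤ k ≤ p.
Consider xy^0z = xz = a^{p-k} b^p. Since k ≥ 1, the a-count p-k is less than p, so i ≥ j fails; thus xz ∉ L.
Contradiction. Therefore L is not regular.

a^{p-k} b^p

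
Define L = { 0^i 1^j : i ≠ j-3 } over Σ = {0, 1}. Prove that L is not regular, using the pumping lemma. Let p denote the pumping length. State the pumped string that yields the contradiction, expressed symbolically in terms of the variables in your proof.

Suppose for contradiction that L is regular, and let p be the pumping length.
Choose w = 0^p 1^{p+p!+3}. Since p ≠ (p+p!+3)-3 = p+p!, w ∈ L; and |w| ≥ p.
The pumping lemma gives a decomposition w = xyz where |xy| ≤ p and |y| ≥ 1.
Since the first p symbols of w are all 0's and |xy| ≤ p, y lies entirely in the leading 0-block: y = 0^k for some k with 1 ≤ k ≤ p.
Since 1 ≤ k ≤ p, k divides p!; set t = 1 + p!/k. Then xy^t z has p + (p!/k)·k = p + p! copies of 0. Now the 0-count is p+p! and (1-count)-3 = (p+p!+3)-3 = p+p!, so i ≠ j-3 fails. So xy^t z = 0^{p+p!} 1^{p+p!+3} ∉ L.
This contradicts the pumping lemma, so L is not regular.

0^{p+p!} 1^{p+p!+3}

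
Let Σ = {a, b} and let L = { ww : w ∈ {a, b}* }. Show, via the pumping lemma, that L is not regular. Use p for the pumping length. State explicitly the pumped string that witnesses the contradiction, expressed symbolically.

a^{p+k} b^p a^p b^p

Suppose for contradiction that L is regular, and let p be the pumping length.
Take w = a^p b^p a^p b^p = uu where u = a^pb^p; then w ∈ L and |w| = 4p ≥ p.
Write w = xyz as guaranteed by the lemma, with |xy| ≤ p and |y| ≥ 1.
Because |xy| ≤ p and w begins with p copies of a, we have y = a^k with 1 ≤ k ≤ p.
Pump with i = 2: xy^2z = a^{p+k} b^p a^p b^p, of length 4p+k. Suppose this equals vv. The string starts with a and ends with b, so v does too; thus the boundary between the two copies of v is a b→a transition. There is exactly one such transition, at position 2p+k, so |v| = 2p+k and |vv| = 4p+2k ≠ 4p+k since k ≥ 1. So xy^2z ∉ L.
Contradiction. Therefore L is not regular.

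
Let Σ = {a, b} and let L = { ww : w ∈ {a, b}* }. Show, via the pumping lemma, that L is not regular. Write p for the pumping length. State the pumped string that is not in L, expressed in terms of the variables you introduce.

a^{p+k} b^p a^p b^p

Assume L is regular; let p be its pumping constant.
Take w = a^p b^p a^p b^p = uu where u = a^pb^p; then w ∈ L and |w| = 4p ≥ p.
The pumping lemma gives a decomposition w = xyz where |xy| ≤ p and |y| > 0.
Because |xy| ≤ p and w begins with p copies of a, we have y = a^k with 1 ≤ k ≤ p.
Pump with i = 2: xy^2z = a^{p+k} b^p a^p b^p, of length 4p+k. Suppose this equals vv. The string starts with a and ends with b, so v does too; thus the boundary between the two copies of v is a b→a transition. There is exactly one such transition, at position 2p+k, so |v| = 2p+k and |vv| = 4p+2k ≠ 4p+k since k ≥ 1. So xy^2z ∉ L.
Contradiction. Therefore L is not regular.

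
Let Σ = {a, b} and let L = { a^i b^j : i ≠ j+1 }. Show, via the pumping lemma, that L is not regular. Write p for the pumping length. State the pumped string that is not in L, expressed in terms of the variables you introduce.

Assume L is regular; let p be its pumping constant.
Choose w = a^p b^{p+p!-1}. Since p ≠ (p+p!-1)+1 = p+p!, w ∈ L; and |w| ≥ p.
The pumping lemma gives a decomposition w = xyz where |xy| ≤ p and y is nonempty.
Because |xy| ≤ p and w begins with p copies of a, we have y = a^k with 1 ≤ k ≤ p.
Since 1 ≤ k ≤ p, k divides p!; set t = 1 + p!/k. Then xy^t z has p + (p!/k)·k = p + p! copies of a. Now the a-count is p+p! and (b-count)+1 = (p+p!-1)+1 = p+p!, so i ≠ j+1 fails. So xy^t z = a^{p+p!} b^{p+p!-1} ∉ L.
This is a contradiction; hence L is not regular.

a^{p+p!} b^{p+p!-1}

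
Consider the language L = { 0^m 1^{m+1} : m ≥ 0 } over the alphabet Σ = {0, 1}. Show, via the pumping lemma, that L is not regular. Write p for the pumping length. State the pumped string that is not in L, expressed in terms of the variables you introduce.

Toward a contradiction, assume L is regular with pumping length p.
Take w = 0^p 1^{p+1}. Then w ∈ L and |w| = 2p+1 ≥ p.
Write w = xyz as guaranteed by the lemma, with |xy| ≤ p and |y| ≥ 1.
Since the first p symbols of w are all 0's and |xy| ≤ p, y lies entirely in the leading 0-block: y = 0^k for some k with 1 ≤ k ≤ p.
Pump with i = 2: xy^2z = 0^{p+k} 1^{p+1}. For this to lie in L we would need p+1 = (p+k)+1, which forces k = 0. But k ≥ 1, so xy^2z ∉ L.
Contradiction. Therefore L is not regular.

0^{p+k} 1^{p+1}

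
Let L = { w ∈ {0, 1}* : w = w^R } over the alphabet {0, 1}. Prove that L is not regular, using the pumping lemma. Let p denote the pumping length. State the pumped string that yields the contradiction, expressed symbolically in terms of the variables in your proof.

0^{p+k} 1 0^p

Assume L is regular. Let p be the pumping length given by the pumping lemma.
Take w = 0^p 1 0^p, a palindrome of length 2p+1 ≥ p.
Write w = xyz as guaranteed by the lemma, with |xy| ≤ p and |y| > 0.
Since the first p symbols of w are all 0's and |xy| ≤ p, y lies entirely in the leading 0-block: y = 0^k for some k with 1 ≤ k ≤ p.
Pump with i = 2: xy^2z = 0^{p+k} 1 0^p. Its reverse is 0^p 1 0^{p+k}, which differs from xy^2z since k ≥ 1. So xy^2z is not a palindrome and xy^2z ∉ L.
This contradicts the pumping lemma, so L is not regular.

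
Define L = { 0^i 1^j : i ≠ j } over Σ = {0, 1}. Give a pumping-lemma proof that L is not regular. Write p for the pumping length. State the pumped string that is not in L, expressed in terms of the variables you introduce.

Assume L is regular. Let p be the pumping length given by the pumping lemma.
Choose w = 0^p 1^{p+p!}. Since p ≠ p+p!, w ∈ L; and |w| ≥ p.
Write w = xyz as guaranteed by the lemma, with |xy| ≤ p and |y| > 0.
Because |xy| ≤ p and w begins with p copies of 0, we have y = 0^k with 1 ≤ k ≤ p.
Since 1 ≤ k ≤ p, k divides p!; set t = 1 + p!/k. Then xy^t z has p + (p!/k)·k = p + p! copies of 0. Now the 0-count equals the 1-count, so i ≠ j fails. So xy^t z = 0^{p+p!} 1^{p+p!} ∉ L.
This is a contradiction; hence L is not regular.

0^{p+p!} 1^{p+p!}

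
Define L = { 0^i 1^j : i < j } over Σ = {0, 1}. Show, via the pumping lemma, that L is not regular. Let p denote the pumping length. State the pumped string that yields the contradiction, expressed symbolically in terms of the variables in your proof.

Toward a contradiction, assume L is regular with pumping length p.
Choose w = 0^p 1^{p+1} ∈ L, with |w| = 2p+1 ≥ p.
The pumping lemma gives a decomposition w = xyz where |xy| ≤ p and |y| > 0.
The first p characters of w are 0's, so xy (and hence y) consists only of 0's. Write y = 0^k, 1 ≤ k ≤ p.
Consider xy^2z = 0^{p+k} 1^{p+1}. Since k ≥ 1, the 0-count p+k is at least p+1, so i < j fails; thus xy^2z ∉ L.
Contradiction. Therefore L is not regular.

0^{p+k} 1^{p+1}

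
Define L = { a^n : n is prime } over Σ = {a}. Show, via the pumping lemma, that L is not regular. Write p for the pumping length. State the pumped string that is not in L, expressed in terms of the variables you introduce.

Suppose for contradiction that L is regular, and let p be the pumping length.
Let q be a prime with q ≥ p+2 (infinitely many primes exist), and take w = a^q ∈ L with |w| = q ≥ p.
The pumping lemma gives a decomposition w = xyz where |xy| ≤ p and y is nonempty.
Then y = a^k for some k with 1 ≤ k ≤ p.
Since 1 ≤ k ≤ p, |xz| = q-k. Pump with i = q+1: |xy^{q+1}z| = (q-k)+(q+1)k = q+qk = q(1+k), which is composite (both factors ≥ 2). So xy^{q+1}z = a^{q(1+k)} ∉ L.
Contradiction. Therefore L is not regular.

a^{q(1+k)}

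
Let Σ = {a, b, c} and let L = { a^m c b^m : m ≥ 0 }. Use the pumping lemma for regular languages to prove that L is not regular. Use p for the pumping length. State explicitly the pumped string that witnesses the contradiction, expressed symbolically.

a^{p+k} c b^p

Assume L is regular; let p be its pumping constant.
Take w = a^p c b^p ∈ L with |w| = 2p+1 ≥ p.
The pumping lemma gives a decomposition w = xyz where |xy| ≤ p and y is nonempty.
Since the first p symbols of w are all a's and |xy| ≤ p, y lies entirely in the leading a-block: y = a^k for some k with 1 ≤ k ≤ p.
Pump with i = 2: xy^2z = a^{p+k} c b^p, which would require p+k = p. But k ≥ 1, so xy^2z ∉ L.
Contradiction. Therefore L is not regular.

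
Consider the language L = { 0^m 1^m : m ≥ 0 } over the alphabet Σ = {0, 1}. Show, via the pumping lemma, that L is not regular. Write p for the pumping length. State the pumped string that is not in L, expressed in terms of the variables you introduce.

0^{p+k} 1^p

Assume L is regular. Let p be the pumping length given by the pumping lemma.
Let w = 0^p 1^p ∈ L; note |w| = 2p ≥ p.
By the pumping lemma, w = xyz with |xy| ≤ p and y is nonempty.
Since the first p symbols of w are all 0's and |xy| ≤ p, y lies entirely in the leading 0-block: y = 0^k for some k with 1 ≤ k ≤ p.
Pump with i = 2: xy^2z = 0^{p+k} 1^p. For this to lie in L we would need p = p+k, which forces k = 0. But k ≥ 1, so xy^2z ∉ L.
Contradiction. Therefore L is not regular.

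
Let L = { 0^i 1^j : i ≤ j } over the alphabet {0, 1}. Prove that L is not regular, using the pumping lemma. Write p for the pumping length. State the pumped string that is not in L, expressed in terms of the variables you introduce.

0^{p+k} 1^p

Assume L is regular; let p be its pumping constant.
Choose w = 0^p 1^p ∈ L, with |w| = 2p ≥ p.
The pumping lemma gives a decomposition w = xyz where |xy| ≤ p and |y| > 0.
The first p characters of w are 0's, so xy (and hence y) consists only of 0's. Write y = 0^k, 1 ≤ k ≤ p.
Consider xy^2z = 0^{p+k} 1^p. Since k ≥ 1, the 0-count p+k exceeds the 1-count p, so i ≤ j fails; thus xy^2z ∉ L.
This is a contradiction; hence L is not regular.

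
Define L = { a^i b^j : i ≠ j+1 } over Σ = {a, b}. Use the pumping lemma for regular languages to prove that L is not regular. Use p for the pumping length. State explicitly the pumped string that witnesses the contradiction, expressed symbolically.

Assume L is regular. Let p be the pumping length given by the pumping lemma.
Choose w = a^p b^{p+p!-1}. Since p ≠ (p+p!-1)+1 = p+p!, w ∈ L; and |w| ≥ p.
By the pumping lemma, w = xyz with |xy| ≤ p and |y| > 0.
Since the first p symbols of w are all a's and |xy| ≤ p, y lies entirely in the leading a-block: y = a^k for some k with 1 ≤ k ≤ p.
Since 1 ≤ k ≤ p, k divides p!; set t = 1 + p!/k. Then xy^t z has p + (p!/k)·k = p + p! copies of a. Now the a-count is p+p! and (b-count)+1 = (p+p!-1)+1 = p+p!, so i ≠ j+1 fails. So xy^t z = a^{p+p!} b^{p+p!-1} ∉ L.
This is a contradiction; hence L is not regular.

a^{p+p!} b^{p+p!-1}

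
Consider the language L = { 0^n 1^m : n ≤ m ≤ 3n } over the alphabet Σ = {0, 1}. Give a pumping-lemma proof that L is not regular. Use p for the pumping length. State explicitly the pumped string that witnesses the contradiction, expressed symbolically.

0^{p+k} 1^p

Assume L is regular; let p be its pumping constant.
Take w = 0^p 1^p ∈ L (since p ≤ p ≤ 3p), with |w| = 2p ≥ p.
By the pumping lemma, w = xyz with |xy| ≤ p and |y| ≥ 1.
Because |xy| ≤ p and w begins with p copies of 0, we have y = 0^k with 1 ≤ k ≤ p.
Pump with i = 2: xy^2z = 0^{p+k} 1^p. Now n = p+k > p = m, so the condition n ≤ m fails. Thus xy^2z ∉ L.
This contradicts the pumping lemma, so L is not regular.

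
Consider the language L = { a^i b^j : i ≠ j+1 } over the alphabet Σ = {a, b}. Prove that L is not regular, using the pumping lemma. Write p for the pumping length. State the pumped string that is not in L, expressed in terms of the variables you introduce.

a^{p+p!} b^{p+p!-1}

Assume L is regular. Let p be the pumping length given by the pumping lemma.
Choose w = a^p b^{p+p!-1}. Since p ≠ (p+p!-1)+1 = p+p!, w ∈ L; and |w| ≥ p.
By the pumping lemma, w = xyz with |xy| ≤ p and y is nonempty.
Because |xy| ≤ p and w begins with p copies of a, we have y = a^k with 1 ≤ k ≤ p.
Since 1 ≤ k ≤ p, k divides p!; set t = 1 + p!/k. Then xy^t z has p + (p!/k)·k = p + p! copies of a. Now the a-count is p+p! and (b-count)+1 = (p+p!-1)+1 = p+p!, so i ≠ j+1 fails. So xy^t z = a^{p+p!} b^{p+p!-1} ∉ L.
This contradicts the pumping lemma, so L is not regular.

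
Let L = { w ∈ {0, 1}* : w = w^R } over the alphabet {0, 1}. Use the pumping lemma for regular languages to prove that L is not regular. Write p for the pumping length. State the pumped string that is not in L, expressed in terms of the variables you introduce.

0^{p+k} 1 0^p

Toward a contradiction, assume L is regular with pumping length p.
Take w = 0^p 1 0^p, a palindrome of length 2p+1 ≥ p.
The pumping lemma gives a decomposition w = xyz where |xy| ≤ p and y is nonempty.
Since the first p symbols of w are all 0's and |xy| ≤ p, y lies entirely in the leading 0-block: y = 0^k for some k with 1 ≤ k ≤ p.
Pump with i = 2: xy^2z = 0^{p+k} 1 0^p. Its reverse is 0^p 1 0^{p+k}, which differs from xy^2z since k ≥ 1. So xy^2z is not a palindrome and xy^2z ∉ L.
This contradicts the pumping lemma, so L is not regular.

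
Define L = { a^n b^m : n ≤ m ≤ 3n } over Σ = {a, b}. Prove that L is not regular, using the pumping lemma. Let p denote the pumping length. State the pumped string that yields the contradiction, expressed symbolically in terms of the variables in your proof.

a^{p+k} b^p

Assume L is regular. Let p be the pumping length given by the pumping lemma.
Take w = a^p b^p ∈ L (since p ≤ p ≤ 3p), with |w| = 2p ≥ p.
Write w = xyz as guaranteed by the lemma, with |xy| ≤ p and |y| > 0.
Because |xy| ≤ p and w begins with p copies of a, we have y = a^k with 1 ≤ k ≤ p.
Pump with i = 2: xy^2z = a^{p+k} b^p. Now n = p+k > p = m, so the condition n ≤ m fails. Thus xy^2z ∉ L.
This is a contradiction; hence L is not regular.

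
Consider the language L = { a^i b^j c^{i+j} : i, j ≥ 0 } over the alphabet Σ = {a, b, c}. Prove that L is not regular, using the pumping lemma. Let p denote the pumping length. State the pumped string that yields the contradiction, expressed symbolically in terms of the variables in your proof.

a^{p+k} b^p c^{2p}

Assume L is regular; let p be its pumping constant.
Take w = a^p b^p c^{2p} ∈ L (with i=j=p, i+j=2p), |w| = 4p ≥ p.
The pumping lemma gives a decomposition w = xyz where |xy| ≤ p and |y| > 0.
Since the first p symbols of w are all a's and |xy| ≤ p, y lies entirely in the leading a-block: y = a^k for some k with 1 ≤ k ≤ p.
Consider xy^2z = a^{p+k} b^p c^{2p}. Now the a- and b-counts sum to 2p+k, but the c-count is 2p ≠ 2p+k. So xy^2z ∉ L.
Contradiction. Therefore L is not regular.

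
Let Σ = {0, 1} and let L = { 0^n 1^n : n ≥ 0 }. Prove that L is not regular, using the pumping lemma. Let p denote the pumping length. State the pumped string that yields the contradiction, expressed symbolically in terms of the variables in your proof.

0^{p+k} 1^p

Toward a contradiction, assume L is regular with pumping length p.
Choose w = 0^p 1^p, which is in L with |w| = 2p ≥ p.
The pumping lemma gives a decomposition w = xyz where |xy| ≤ p and |y| > 0.
Since the first p symbols of w are all 0's and |xy| ≤ p, y lies entirely in the leading 0-block: y = 0^k for some k with 1 ≤ k ≤ p.
Pump with i = 2: xy^2z = 0^{p+k} 1^p. For this to lie in L we would need p = p+k, which forces k = 0. But k ≥ 1, so xy^2z ∉ L.
This contradicts the pumping lemma, so L is not regular.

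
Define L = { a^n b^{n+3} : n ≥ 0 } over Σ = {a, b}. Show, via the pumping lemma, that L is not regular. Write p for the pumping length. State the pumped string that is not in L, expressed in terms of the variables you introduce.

a^{p+k} b^{p+3}

Toward a contradiction, assume L is regular with pumping length p.
Choose w = a^p b^{p+3}, which is in L with |w| = 2p+3 ≥ p.
By the pumping lemma, w = xyz with |xy| ≤ p and y is nonempty.
Because |xy| ≤ p and w begins with p copies of a, we have y = a^k with 1 ≤ k ≤ p.
Pump with i = 2: xy^2z = a^{p+k} b^{p+3}. For this to lie in L we would need p+3 = (p+k)+3, which forces k = 0. But k ≥ 1, so xy^2z ∉ L.
Contradiction. Therefore L is not regular.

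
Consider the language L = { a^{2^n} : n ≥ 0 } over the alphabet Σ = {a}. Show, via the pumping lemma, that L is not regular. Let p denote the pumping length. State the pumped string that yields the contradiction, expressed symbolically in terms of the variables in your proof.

Toward a contradiction, assume L is regular with pumping length p.
Take w = a^{2^p} ∈ L with |w| = 2^p ≥ p.
Write w = xyz as guaranteed by the lemma, with |xy| ≤ p and |y| > 0.
Then y = a^k for some k with 1 ≤ k ≤ p.
Pump with i = 2: xy^2z = a^{2^p+k}. Since 1 ≤ k ≤ p < 2^p, we have 2^p < 2^p+k < 2^{p+1}, so 2^p+k is not a power of 2. So xy^2z ∉ L.
This is a contradiction; hence L is not regular.

a^{2^p+k}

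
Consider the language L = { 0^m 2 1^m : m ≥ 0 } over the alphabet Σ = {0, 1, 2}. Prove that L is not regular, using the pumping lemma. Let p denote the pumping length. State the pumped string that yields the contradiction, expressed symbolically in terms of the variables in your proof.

0^{p+k} 2 1^p

Suppose for contradiction that L is regular, and let p be the pumping length.
Take w = 0^p 2 1^p ∈ L with |w| = 2p+1 ≥ p.
The pumping lemma gives a decomposition w = xyz where |xy| ≤ p and |y| ≥ 1.
Since the first p symbols of w are all 0's and |xy| ≤ p, y lies entirely in the leading 0-block: y = 0^k for some k with 1 ≤ k ≤ p.
Pump with i = 2: xy^2z = 0^{p+k} 2 1^p, which would require p+k = p. But k ≥ 1, so xy^2z ∉ L.
This contradicts the pumping lemma, so L is not regular.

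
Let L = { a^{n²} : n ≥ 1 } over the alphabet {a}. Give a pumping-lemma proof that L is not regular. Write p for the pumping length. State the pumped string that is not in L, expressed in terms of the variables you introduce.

a^{p²+k}

Suppose for contradiction that L is regular, and let p be the pumping length.
Take w = a^{p²} ∈ L with |w| = p² ≥ p.
By the pumping lemma, w = xyz with |xy| ≤ p and |y| > 0.
Then y = a^k for some k with 1 ≤ k ≤ p.
Pump with i = 2: xy^2z = a^{p²+k}. Since 1 ≤ k ≤ p, p² < p²+k ≤ p²+p < (p+1)², so p²+k lies strictly between consecutive squares and is not a perfect square. So xy^2z ∉ L.
This is a contradiction; hence L is not regular.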